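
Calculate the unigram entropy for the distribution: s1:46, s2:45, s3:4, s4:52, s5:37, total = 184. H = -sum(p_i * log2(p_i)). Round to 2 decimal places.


Computing entropy H = -sum(p_i * log2(p_i)):
  s1: p = 46/184 = 0.2500, -p*log2(p) = 0.5000
  s2: p = 45/184 = 0.2446, -p*log2(p) = 0.4969
  s3: p = 4/184 = 0.0217, -p*log2(p) = 0.1201
  s4: p = 52/184 = 0.2826, -p*log2(p) = 0.5152
  s5: p = 37/184 = 0.2011, -p*log2(p) = 0.4653
H = sum of terms = 2.0975
Rounded to 2 decimals: 2.10

2.10


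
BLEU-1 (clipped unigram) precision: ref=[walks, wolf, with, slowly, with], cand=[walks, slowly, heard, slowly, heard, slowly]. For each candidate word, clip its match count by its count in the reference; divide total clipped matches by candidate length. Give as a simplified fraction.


Reference word counts: {'slowly': 1, 'walks': 1, 'with': 2, 'wolf': 1}
Checking each candidate word (with clipping):
  'walks' -> in reference (ref count 1, used 1/1) -> match (matches: 1)
  'slowly' -> in reference (ref count 1, used 1/1) -> match (matches: 2)
  'heard' -> not in reference -> no match (matches: 2)
  'slowly' -> ref count 1 already used up (1/1) -> clipped, no match (matches: 2)
  'heard' -> not in reference -> no match (matches: 2)
  'slowly' -> ref count 1 already used up (1/1) -> clipped, no match (matches: 2)
Clipped matches: 2, Candidate length: 6
Precision = 2/6 = 1/3

1/3


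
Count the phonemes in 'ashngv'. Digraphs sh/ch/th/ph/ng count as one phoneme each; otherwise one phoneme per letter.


Parsing 'ashngv' greedily, digraphs first:
  'a' -> vowel phoneme (phonemes so far: 1)
  'sh' -> digraph (1 consonant phoneme) (phonemes so far: 2)
  'ng' -> digraph (1 consonant phoneme) (phonemes so far: 3)
  'v' -> consonant phoneme (phonemes so far: 4)
Total phonemes: 4

4


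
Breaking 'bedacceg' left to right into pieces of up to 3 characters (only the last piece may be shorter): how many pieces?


'bedacceg' has 8 characters.
Chunking with max size 3:
  Chunk 1: 'bed' (positions 0-2)
  Chunk 2: 'acc' (positions 3-5)
  Chunk 3: 'eg' (positions 6-7)
Total chunks: ceil(8 / 3) = 3

3


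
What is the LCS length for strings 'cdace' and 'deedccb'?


DP table for LCS of 'cdace' and 'deedccb':
       d  e  e  d  c  c  b
    0  0  0  0  0  0  0  0
  c 0  0  0  0  0  1  1  1
  d 0  1  1  1  1  1  1  1
  a 0  1  1  1  1  1  1  1
  c 0  1  1  1  1  2  2  2
  e 0  1  2  2  2  2  2  2
LCS: 'cc'
LCS length = 2

2


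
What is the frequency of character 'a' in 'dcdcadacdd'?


Scanning 'dcdcadacdd' for 'a':
  Position 4: 'a' -> MATCH (count: 1)
  Position 6: 'a' -> MATCH (count: 2)
Total occurrences of 'a': 2

2


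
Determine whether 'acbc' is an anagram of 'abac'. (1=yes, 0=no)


Sort characters of 'acbc': 'abcc'
Sort characters of 'abac': 'aabc'
Sorted forms differ -> they are NOT anagrams
Result: 0

0


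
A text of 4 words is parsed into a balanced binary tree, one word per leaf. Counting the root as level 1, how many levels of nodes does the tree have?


In a balanced binary tree with n leaves the deepest leaf is ceil(log2(n)) edges below the root,
so counting node levels inclusive of root and leaves gives ceil(log2(n)) + 1 levels.
log2(4) = 2.0000
ceil(2.0000) = 2
levels = 2 + 1 = 3

3


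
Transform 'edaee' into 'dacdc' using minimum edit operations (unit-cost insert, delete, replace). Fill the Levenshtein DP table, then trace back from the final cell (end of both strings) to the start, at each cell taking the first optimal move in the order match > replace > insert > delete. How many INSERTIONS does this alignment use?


Edit distance = 4. Backtracking from cell (5, 5) with preference match > replace > insert > delete,
then listing the resulting alignment 'edaee' -> 'dacdc' left to right:
  Step 1: delete 'e'
  Step 2: keep 'd'
  Step 3: keep 'a'
  Step 4: insert 'c' [insertion #1]
  Step 5: replace e->d
  Step 6: replace e->c
Total insertions: 1

1


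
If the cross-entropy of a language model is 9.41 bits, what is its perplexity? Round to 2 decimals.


Perplexity formula: PP = 2^H
H = 9.41
PP = 2^9.41
Decompose: 2^9.41 = 2^9 * 2^0.41
2^9 = 512, 2^0.41 ~ 1.3286858
PP ~ 512 * 1.3286858 = 680.2871296
Rounded to 2 decimals: 680.29

680.29


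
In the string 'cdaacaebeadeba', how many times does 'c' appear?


Scanning 'cdaacaebeadeba' for 'c':
  Position 0: 'c' -> MATCH (count: 1)
  Position 4: 'c' -> MATCH (count: 2)
Total occurrences of 'c': 2

2


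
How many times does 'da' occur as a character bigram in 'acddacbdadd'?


Scanning 'acddacbdadd' for bigram 'da':
  Position 0: 'ac' -> no
  Position 1: 'cd' -> no
  Position 2: 'dd' -> no
  Position 3: 'da' -> MATCH
  Position 4: 'ac' -> no
  Position 5: 'cb' -> no
  Position 6: 'bd' -> no
  Position 7: 'da' -> MATCH
  Position 8: 'ad' -> no
  Position 9: 'dd' -> no
Total matches: 2

2


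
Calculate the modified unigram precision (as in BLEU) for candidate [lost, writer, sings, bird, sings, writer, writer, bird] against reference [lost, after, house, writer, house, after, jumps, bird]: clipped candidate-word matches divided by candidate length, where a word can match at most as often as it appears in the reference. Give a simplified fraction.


Reference word counts: {'after': 2, 'bird': 1, 'house': 2, 'jumps': 1, 'lost': 1, 'writer': 1}
Checking each candidate word (with clipping):
  'lost' -> in reference (ref count 1, used 1/1) -> match (matches: 1)
  'writer' -> in reference (ref count 1, used 1/1) -> match (matches: 2)
  'sings' -> not in reference -> no match (matches: 2)
  'bird' -> in reference (ref count 1, used 1/1) -> match (matches: 3)
  'sings' -> not in reference -> no match (matches: 3)
  'writer' -> ref count 1 already used up (1/1) -> clipped, no match (matches: 3)
  'writer' -> ref count 1 already used up (1/1) -> clipped, no match (matches: 3)
  'bird' -> ref count 1 already used up (1/1) -> clipped, no match (matches: 3)
Clipped matches: 3, Candidate length: 8
Precision = 3/8

3/8


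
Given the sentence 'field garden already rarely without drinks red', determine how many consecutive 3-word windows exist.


Word trigrams from [7] words:
  Trigram 1: (field garden already)
  Trigram 2: (garden already rarely)
  Trigram 3: (already rarely without)
  Trigram 4: (rarely without drinks)
  Trigram 5: (without drinks red)
Total word trigrams: 7 - 2 = 5

5


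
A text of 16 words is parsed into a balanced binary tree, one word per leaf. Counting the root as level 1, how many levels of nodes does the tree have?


In a balanced binary tree with n leaves the deepest leaf is ceil(log2(n)) edges below the root,
so counting node levels inclusive of root and leaves gives ceil(log2(n)) + 1 levels.
log2(16) = 4.0000
ceil(4.0000) = 4
levels = 4 + 1 = 5

5


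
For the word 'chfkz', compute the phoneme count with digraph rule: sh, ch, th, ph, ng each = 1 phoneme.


Parsing 'chfkz' greedily, digraphs first:
  'ch' -> digraph (1 consonant phoneme) (phonemes so far: 1)
  'f' -> consonant phoneme (phonemes so far: 2)
  'k' -> consonant phoneme (phonemes so far: 3)
  'z' -> consonant phoneme (phonemes so far: 4)
Total phonemes: 4

4


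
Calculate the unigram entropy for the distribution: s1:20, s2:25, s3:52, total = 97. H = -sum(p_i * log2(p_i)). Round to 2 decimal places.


Computing entropy H = -sum(p_i * log2(p_i)):
  s1: p = 20/97 = 0.2062, -p*log2(p) = 0.4697
  s2: p = 25/97 = 0.2577, -p*log2(p) = 0.5041
  s3: p = 52/97 = 0.5361, -p*log2(p) = 0.4822
H = sum of terms = 1.4560
Rounded to 2 decimals: 1.46

1.46


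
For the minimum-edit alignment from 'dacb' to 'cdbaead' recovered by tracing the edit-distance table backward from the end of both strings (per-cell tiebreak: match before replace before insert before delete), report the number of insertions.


Edit distance = 5. Backtracking from cell (4, 7) with preference match > replace > insert > delete,
then listing the resulting alignment 'dacb' -> 'cdbaead' left to right:
  Step 1: insert 'c' [insertion #1]
  Step 2: keep 'd'
  Step 3: insert 'b' [insertion #2]
  Step 4: keep 'a'
  Step 5: insert 'e' [insertion #3]
  Step 6: replace c->a
  Step 7: replace b->d
Total insertions: 3

3


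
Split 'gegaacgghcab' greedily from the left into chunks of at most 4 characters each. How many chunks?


'gegaacgghcab' has 12 characters.
Chunking with max size 4:
  Chunk 1: 'gega' (positions 0-3)
  Chunk 2: 'acgg' (positions 4-7)
  Chunk 3: 'hcab' (positions 8-11)
Total chunks: ceil(12 / 4) = 3

3


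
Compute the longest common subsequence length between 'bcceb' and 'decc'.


DP table for LCS of 'bcceb' and 'decc':
       d  e  c  c
    0  0  0  0  0
  b 0  0  0  0  0
  c 0  0  0  1  1
  c 0  0  0  1  2
  e 0  0  1  1  2
  b 0  0  1  1  2
LCS: 'cc'
LCS length = 2

2


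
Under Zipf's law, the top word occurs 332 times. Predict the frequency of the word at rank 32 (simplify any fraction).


Zipf's law: freq(rank) = f1 / rank
f1 = 332, rank = 32
freq = 332 / 32
GCD(332, 32) = 4
Simplified: 83/8

83/8


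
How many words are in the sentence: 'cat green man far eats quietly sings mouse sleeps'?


Counting words by splitting on spaces:
  Word 1: 'cat'
  Word 2: 'green'
  Word 3: 'man'
  Word 4: 'far'
  Word 5: 'eats'
  Word 6: 'quietly'
  Word 7: 'sings'
  Word 8: 'mouse'
  Word 9: 'sleeps'
Total words: 9

9


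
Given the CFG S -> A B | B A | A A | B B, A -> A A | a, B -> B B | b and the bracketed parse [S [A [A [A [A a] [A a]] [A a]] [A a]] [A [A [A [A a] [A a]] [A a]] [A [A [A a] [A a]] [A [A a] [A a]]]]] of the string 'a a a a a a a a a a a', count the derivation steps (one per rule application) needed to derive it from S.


Every bracketed nonterminal node [X ...] in the tree is produced by exactly one rule application.
Reading the tree off as a leftmost derivation:
  Step 1: S  =>  A A   (applied S -> A A)
  Step 2: A A  =>  A A A   (applied A -> A A)
  Step 3: A A A  =>  A A A A   (applied A -> A A)
  Step 4: A A A A  =>  A A A A A   (applied A -> A A)
  Step 5: A A A A A  =>  a A A A A   (applied A -> a)
  Step 6: a A A A A  =>  a a A A A   (applied A -> a)
  Step 7: a a A A A  =>  a a a A A   (applied A -> a)
  Step 8: a a a A A  =>  a a a a A   (applied A -> a)
  Step 9: a a a a A  =>  a a a a A A   (applied A -> A A)
  Step 10: a a a a A A  =>  a a a a A A A   (applied A -> A A)
  Step 11: a a a a A A A  =>  a a a a A A A A   (applied A -> A A)
  Step 12: a a a a A A A A  =>  a a a a a A A A   (applied A -> a)
  Step 13: a a a a a A A A  =>  a a a a a a A A   (applied A -> a)
  Step 14: a a a a a a A A  =>  a a a a a a a A   (applied A -> a)
  Step 15: a a a a a a a A  =>  a a a a a a a A A   (applied A -> A A)
  Step 16: a a a a a a a A A  =>  a a a a a a a A A A   (applied A -> A A)
  Step 17: a a a a a a a A A A  =>  a a a a a a a a A A   (applied A -> a)
  Step 18: a a a a a a a a A A  =>  a a a a a a a a a A   (applied A -> a)
  Step 19: a a a a a a a a a A  =>  a a a a a a a a a A A   (applied A -> A A)
  Step 20: a a a a a a a a a A A  =>  a a a a a a a a a a A   (applied A -> a)
  Step 21: a a a a a a a a a a A  =>  a a a a a a a a a a a   (applied A -> a)
Final yield: a a a a a a a a a a a
Total rewrite steps: 21

21


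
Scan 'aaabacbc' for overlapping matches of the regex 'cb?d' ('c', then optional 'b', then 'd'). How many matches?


Pattern: cb?d means 'c', then optional 'b', then 'd'.
Scanning 'aaabacbc' position-by-position:
  Pos 0: window 'aaa' -> no
  Pos 1: window 'aab' -> no
  Pos 2: window 'aba' -> no
  Pos 3: window 'bac' -> no
  Pos 4: window 'acb' -> no
  Pos 5: window 'cbc' -> no
  Pos 6: window 'bc' -> no
  Pos 7: window 'c' -> no
Total matches: 0

0


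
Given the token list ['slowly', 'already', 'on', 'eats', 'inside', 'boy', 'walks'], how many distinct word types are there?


Listing all tokens and tracking unique types:
  Token 1: 'slowly' -> NEW (unique so far: 1)
  Token 2: 'already' -> NEW (unique so far: 2)
  Token 3: 'on' -> NEW (unique so far: 3)
  Token 4: 'eats' -> NEW (unique so far: 4)
  Token 5: 'inside' -> NEW (unique so far: 5)
  Token 6: 'boy' -> NEW (unique so far: 6)
  Token 7: 'walks' -> NEW (unique so far: 7)
Unique types: ('already', 'boy', 'eats', 'inside', 'on', 'slowly', 'walks')
Vocabulary size: 7

7


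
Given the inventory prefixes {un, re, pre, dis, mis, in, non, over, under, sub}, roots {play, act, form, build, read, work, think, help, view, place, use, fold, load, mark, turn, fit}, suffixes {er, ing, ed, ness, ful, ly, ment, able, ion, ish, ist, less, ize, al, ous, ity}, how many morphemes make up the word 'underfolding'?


Segmenting 'underfolding' against the inventory:
  'under' -> prefix (morpheme 1)
  'fold' -> root (morpheme 2)
  'ing' -> suffix (morpheme 3)
Total morphemes: 3

3


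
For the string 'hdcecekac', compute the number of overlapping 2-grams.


String 'hdcecekac' has length L = 9.
Number of overlapping n-grams = L - n + 1
Substituting: 9 - 2 + 1 = 8

8


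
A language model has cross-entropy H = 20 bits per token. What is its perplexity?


Perplexity formula: PP = 2^H
H = 20
PP = 2^20
PP = 2^20 = 1048576

1048576


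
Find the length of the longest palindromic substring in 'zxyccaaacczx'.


Scanning 'zxyccaaacczx' for palindromic substrings.
Substring at positions 3-9: 'ccaaacc'.
Check: reverse('ccaaacc') = 'ccaaacc' -> palindrome confirmed.
Neighbouring characters ('y' / 'z') break symmetry, so it cannot extend further.
No longer palindromic substring exists; longest length = 7

7


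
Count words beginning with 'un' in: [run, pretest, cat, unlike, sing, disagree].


Checking each word for prefix 'un':
  'run' -> no (count: 0)
  'pretest' -> no (count: 0)
  'cat' -> no (count: 0)
  'unlike' -> YES, starts with 'un' (count: 1)
  'sing' -> no (count: 1)
  'disagree' -> no (count: 1)
Total with prefix 'un': 1

1


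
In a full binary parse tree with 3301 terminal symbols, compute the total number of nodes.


Leaf nodes (terminals): 3301
Internal nodes = n - 1 = 3301 - 1 = 3300
Total = leaves + internal = 3301 + 3300 = 6601

6601


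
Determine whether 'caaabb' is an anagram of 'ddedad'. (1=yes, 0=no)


Sort characters of 'caaabb': 'aaabbc'
Sort characters of 'ddedad': 'adddde'
Sorted forms differ -> they are NOT anagrams
Result: 0

0


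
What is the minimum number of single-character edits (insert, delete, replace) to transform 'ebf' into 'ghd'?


Building DP table for s1='ebf' (len 3) and s2='ghd' (len 3):
       g  h  d
    0  1  2  3
  e 1  1  2  3
  b 2  2  2  3
  f 3  3  3  3
Edit distance = dp[3][3] = 3

3


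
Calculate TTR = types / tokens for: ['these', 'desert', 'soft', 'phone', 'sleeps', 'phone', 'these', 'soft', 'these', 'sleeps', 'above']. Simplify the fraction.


Tokens: 11
Unique types: ('above', 'desert', 'phone', 'sleeps', 'soft', 'these') = 6
TTR = 6/11
Already in lowest terms.

6/11


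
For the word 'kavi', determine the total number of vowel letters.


Scanning each character of 'kavi':
  Position 1: 'k' -> consonant (running count: 0)
  Position 2: 'a' -> vowel (running count: 1)
  Position 3: 'v' -> consonant (running count: 1)
  Position 4: 'i' -> vowel (running count: 2)
Total vowels: 2

2


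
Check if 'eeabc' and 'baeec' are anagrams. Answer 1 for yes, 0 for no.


Sort characters of 'eeabc': 'abcee'
Sort characters of 'baeec': 'abcee'
Sorted forms match -> they ARE anagrams
Result: 1

1


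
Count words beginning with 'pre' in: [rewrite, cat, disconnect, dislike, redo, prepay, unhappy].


Checking each word for prefix 'pre':
  'rewrite' -> no (count: 0)
  'cat' -> no (count: 0)
  'disconnect' -> no (count: 0)
  'dislike' -> no (count: 0)
  'redo' -> no (count: 0)
  'prepay' -> YES, starts with 'pre' (count: 1)
  'unhappy' -> no (count: 1)
Total with prefix 'pre': 1

1


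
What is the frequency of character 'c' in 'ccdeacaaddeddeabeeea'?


Scanning 'ccdeacaaddeddeabeeea' for 'c':
  Position 0: 'c' -> MATCH (count: 1)
  Position 1: 'c' -> MATCH (count: 2)
  Position 5: 'c' -> MATCH (count: 3)
Total occurrences of 'c': 3

3


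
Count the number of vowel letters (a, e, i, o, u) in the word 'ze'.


Scanning each character of 'ze':
  Position 1: 'z' -> consonant (running count: 0)
  Position 2: 'e' -> vowel (running count: 1)
Total vowels: 1

1


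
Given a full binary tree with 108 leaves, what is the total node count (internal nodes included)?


Leaf nodes (terminals): 108
Internal nodes = n - 1 = 108 - 1 = 107
Total = leaves + internal = 108 + 107 = 215

215


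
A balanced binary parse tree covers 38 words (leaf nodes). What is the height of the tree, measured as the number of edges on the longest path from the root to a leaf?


In a balanced binary tree with n leaves the deepest leaf is ceil(log2(n)) edges below the root.
log2(38) = 5.2479
ceil(5.2479) = 6
height (edges) = 6

6


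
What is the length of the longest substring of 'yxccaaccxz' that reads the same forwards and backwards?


Scanning 'yxccaaccxz' for palindromic substrings.
Substring at positions 1-8: 'xccaaccx'.
Check: reverse('xccaaccx') = 'xccaaccx' -> palindrome confirmed.
Neighbouring characters ('y' / 'z') break symmetry, so it cannot extend further.
No longer palindromic substring exists; longest length = 8

8


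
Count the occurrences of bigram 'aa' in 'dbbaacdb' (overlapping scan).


Scanning 'dbbaacdb' for bigram 'aa':
  Position 0: 'db' -> no
  Position 1: 'bb' -> no
  Position 2: 'ba' -> no
  Position 3: 'aa' -> MATCH
  Position 4: 'ac' -> no
  Position 5: 'cd' -> no
  Position 6: 'db' -> no
Total matches: 1

1


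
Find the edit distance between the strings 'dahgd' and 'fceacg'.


Building DP table for s1='dahgd' (len 5) and s2='fceacg' (len 6):
       f  c  e  a  c  g
    0  1  2  3  4  5  6
  d 1  1  2  3  4  5  6
  a 2  2  2  3  3  4  5
  h 3  3  3  3  4  4  5
  g 4  4  4  4  4  5  4
  d 5  5  5  5  5  5  5
Edit distance = dp[5][6] = 5

5


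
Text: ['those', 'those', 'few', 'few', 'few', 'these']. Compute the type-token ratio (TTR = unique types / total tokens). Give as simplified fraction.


Tokens: 6
Unique types: ('few', 'these', 'those') = 3
TTR = 3/6
Simplify: divide both by 3 -> 1/2
TTR = 1/2

1/2


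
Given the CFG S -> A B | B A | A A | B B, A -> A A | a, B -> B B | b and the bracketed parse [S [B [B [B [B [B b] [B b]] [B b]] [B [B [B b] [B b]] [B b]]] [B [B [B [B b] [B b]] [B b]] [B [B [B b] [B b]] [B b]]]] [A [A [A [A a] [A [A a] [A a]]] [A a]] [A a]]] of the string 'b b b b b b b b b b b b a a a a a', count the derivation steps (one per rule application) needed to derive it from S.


Every bracketed nonterminal node [X ...] in the tree is produced by exactly one rule application.
Reading the tree off as a leftmost derivation:
  Step 1: S  =>  B A   (applied S -> B A)
  Step 2: B A  =>  B B A   (applied B -> B B)
  Step 3: B B A  =>  B B B A   (applied B -> B B)
  Step 4: B B B A  =>  B B B B A   (applied B -> B B)
  Step 5: B B B B A  =>  B B B B B A   (applied B -> B B)
  Step 6: B B B B B A  =>  b B B B B A   (applied B -> b)
  Step 7: b B B B B A  =>  b b B B B A   (applied B -> b)
  Step 8: b b B B B A  =>  b b b B B A   (applied B -> b)
  Step 9: b b b B B A  =>  b b b B B B A   (applied B -> B B)
  Step 10: b b b B B B A  =>  b b b B B B B A   (applied B -> B B)
  Step 11: b b b B B B B A  =>  b b b b B B B A   (applied B -> b)
  Step 12: b b b b B B B A  =>  b b b b b B B A   (applied B -> b)
  Step 13: b b b b b B B A  =>  b b b b b b B A   (applied B -> b)
  Step 14: b b b b b b B A  =>  b b b b b b B B A   (applied B -> B B)
  Step 15: b b b b b b B B A  =>  b b b b b b B B B A   (applied B -> B B)
  Step 16: b b b b b b B B B A  =>  b b b b b b B B B B A   (applied B -> B B)
  Step 17: b b b b b b B B B B A  =>  b b b b b b b B B B A   (applied B -> b)
  Step 18: b b b b b b b B B B A  =>  b b b b b b b b B B A   (applied B -> b)
  Step 19: b b b b b b b b B B A  =>  b b b b b b b b b B A   (applied B -> b)
  Step 20: b b b b b b b b b B A  =>  b b b b b b b b b B B A   (applied B -> B B)
  Step 21: b b b b b b b b b B B A  =>  b b b b b b b b b B B B A   (applied B -> B B)
  Step 22: b b b b b b b b b B B B A  =>  b b b b b b b b b b B B A   (applied B -> b)
  Step 23: b b b b b b b b b b B B A  =>  b b b b b b b b b b b B A   (applied B -> b)
  Step 24: b b b b b b b b b b b B A  =>  b b b b b b b b b b b b A   (applied B -> b)
  Step 25: b b b b b b b b b b b b A  =>  b b b b b b b b b b b b A A   (applied A -> A A)
  Step 26: b b b b b b b b b b b b A A  =>  b b b b b b b b b b b b A A A   (applied A -> A A)
  Step 27: b b b b b b b b b b b b A A A  =>  b b b b b b b b b b b b A A A A   (applied A -> A A)
  Step 28: b b b b b b b b b b b b A A A A  =>  b b b b b b b b b b b b a A A A   (applied A -> a)
  Step 29: b b b b b b b b b b b b a A A A  =>  b b b b b b b b b b b b a A A A A   (applied A -> A A)
  Step 30: b b b b b b b b b b b b a A A A A  =>  b b b b b b b b b b b b a a A A A   (applied A -> a)
  Step 31: b b b b b b b b b b b b a a A A A  =>  b b b b b b b b b b b b a a a A A   (applied A -> a)
  Step 32: b b b b b b b b b b b b a a a A A  =>  b b b b b b b b b b b b a a a a A   (applied A -> a)
  Step 33: b b b b b b b b b b b b a a a a A  =>  b b b b b b b b b b b b a a a a a   (applied A -> a)
Final yield: b b b b b b b b b b b b a a a a a
Total rewrite steps: 33

33


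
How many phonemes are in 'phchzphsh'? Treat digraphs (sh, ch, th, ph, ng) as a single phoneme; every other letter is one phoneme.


Parsing 'phchzphsh' greedily, digraphs first:
  'ph' -> digraph (1 consonant phoneme) (phonemes so far: 1)
  'ch' -> digraph (1 consonant phoneme) (phonemes so far: 2)
  'z' -> consonant phoneme (phonemes so far: 3)
  'ph' -> digraph (1 consonant phoneme) (phonemes so far: 4)
  'sh' -> digraph (1 consonant phoneme) (phonemes so far: 5)
Total phonemes: 5

5


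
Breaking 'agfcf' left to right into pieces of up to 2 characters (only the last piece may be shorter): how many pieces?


'agfcf' has 5 characters.
Chunking with max size 2:
  Chunk 1: 'ag' (positions 0-1)
  Chunk 2: 'fc' (positions 2-3)
  Chunk 3: 'f' (positions 4-4)
Total chunks: ceil(5 / 2) = 3

3


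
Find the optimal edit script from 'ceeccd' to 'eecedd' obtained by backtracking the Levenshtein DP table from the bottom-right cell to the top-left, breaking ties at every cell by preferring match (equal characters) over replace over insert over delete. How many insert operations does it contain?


Edit distance = 3. Backtracking from cell (6, 6) with preference match > replace > insert > delete,
then listing the resulting alignment 'ceeccd' -> 'eecedd' left to right:
  Step 1: delete 'c'
  Step 2: keep 'e'
  Step 3: keep 'e'
  Step 4: keep 'c'
  Step 5: insert 'e' [insertion #1]
  Step 6: replace c->d
  Step 7: keep 'd'
Total insertions: 1

1


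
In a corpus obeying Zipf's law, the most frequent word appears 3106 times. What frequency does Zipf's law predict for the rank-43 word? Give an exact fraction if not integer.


Zipf's law: freq(rank) = f1 / rank
f1 = 3106, rank = 43
freq = 3106 / 43
GCD(3106, 43) = 1
Simplified: 3106/43

3106/43


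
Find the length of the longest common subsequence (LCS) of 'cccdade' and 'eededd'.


DP table for LCS of 'cccdade' and 'eededd':
       e  e  d  e  d  d
    0  0  0  0  0  0  0
  c 0  0  0  0  0  0  0
  c 0  0  0  0  0  0  0
  c 0  0  0  0  0  0  0
  d 0  0  0  1  1  1  1
  a 0  0  0  1  1  1  1
  d 0  0  0  1  1  2  2
  e 0  1  1  1  2  2  2
LCS: 'dd'
LCS length = 2

2


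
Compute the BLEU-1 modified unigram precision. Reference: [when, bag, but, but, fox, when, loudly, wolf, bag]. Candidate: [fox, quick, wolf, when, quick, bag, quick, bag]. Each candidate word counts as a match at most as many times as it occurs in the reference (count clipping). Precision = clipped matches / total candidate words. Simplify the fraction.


Reference word counts: {'bag': 2, 'but': 2, 'fox': 1, 'loudly': 1, 'when': 2, 'wolf': 1}
Checking each candidate word (with clipping):
  'fox' -> in reference (ref count 1, used 1/1) -> match (matches: 1)
  'quick' -> not in reference -> no match (matches: 1)
  'wolf' -> in reference (ref count 1, used 1/1) -> match (matches: 2)
  'when' -> in reference (ref count 2, used 1/2) -> match (matches: 3)
  'quick' -> not in reference -> no match (matches: 3)
  'bag' -> in reference (ref count 2, used 1/2) -> match (matches: 4)
  'quick' -> not in reference -> no match (matches: 4)
  'bag' -> in reference (ref count 2, used 2/2) -> match (matches: 5)
Clipped matches: 5, Candidate length: 8
Precision = 5/8

5/8


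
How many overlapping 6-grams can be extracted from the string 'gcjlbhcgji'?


String 'gcjlbhcgji' has length L = 10.
Number of overlapping n-grams = L - n + 1
Substituting: 10 - 6 + 1 = 5

5


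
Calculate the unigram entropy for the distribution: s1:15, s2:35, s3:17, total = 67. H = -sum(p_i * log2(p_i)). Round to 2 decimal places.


Computing entropy H = -sum(p_i * log2(p_i)):
  s1: p = 15/67 = 0.2239, -p*log2(p) = 0.4834
  s2: p = 35/67 = 0.5224, -p*log2(p) = 0.4894
  s3: p = 17/67 = 0.2537, -p*log2(p) = 0.5020
H = sum of terms = 1.4748
Rounded to 2 decimals: 1.47

1.47


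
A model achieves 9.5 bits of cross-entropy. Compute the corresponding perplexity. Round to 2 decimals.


Perplexity formula: PP = 2^H
H = 9.5
PP = 2^9.5
Decompose: 2^9.5 = 2^9 * 2^0.5 = 2^9 * sqrt(2)
2^9 = 512, sqrt(2) ~ 1.4142136
PP ~ 512 * 1.4142136 = 724.0773632
Rounded to 2 decimals: 724.08

724.08


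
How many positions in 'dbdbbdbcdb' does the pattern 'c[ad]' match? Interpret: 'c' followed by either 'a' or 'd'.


Pattern: c[ad] means 'c' followed by either 'a' or 'd'.
Scanning 'dbdbbdbcdb' position-by-position:
  Pos 0: window 'db' -> no
  Pos 1: window 'bd' -> no
  Pos 2: window 'db' -> no
  Pos 3: window 'bb' -> no
  Pos 4: window 'bd' -> no
  Pos 5: window 'db' -> no
  Pos 6: window 'bc' -> no
  Pos 7: window 'cd' -> MATCH
  Pos 8: window 'db' -> no
  Pos 9: window 'b' -> no
Total matches: 1

1


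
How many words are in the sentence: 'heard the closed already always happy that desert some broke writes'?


Counting words by splitting on spaces:
  Word 1: 'heard'
  Word 2: 'the'
  Word 3: 'closed'
  Word 4: 'already'
  Word 5: 'always'
  Word 6: 'happy'
  Word 7: 'that'
  Word 8: 'desert'
  Word 9: 'some'
  Word 10: 'broke'
  Word 11: 'writes'
Total words: 11

11


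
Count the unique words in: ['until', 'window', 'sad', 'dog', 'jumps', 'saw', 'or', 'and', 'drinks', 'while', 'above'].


Listing all tokens and tracking unique types:
  Token 1: 'until' -> NEW (unique so far: 1)
  Token 2: 'window' -> NEW (unique so far: 2)
  Token 3: 'sad' -> NEW (unique so far: 3)
  Token 4: 'dog' -> NEW (unique so far: 4)
  Token 5: 'jumps' -> NEW (unique so far: 5)
  Token 6: 'saw' -> NEW (unique so far: 6)
  Token 7: 'or' -> NEW (unique so far: 7)
  Token 8: 'and' -> NEW (unique so far: 8)
  Token 9: 'drinks' -> NEW (unique so far: 9)
  Token 10: 'while' -> NEW (unique so far: 10)
  Token 11: 'above' -> NEW (unique so far: 11)
Unique types: ('above', 'and', 'dog', 'drinks', 'jumps', 'or', 'sad', 'saw', 'until', 'while', 'window')
Vocabulary size: 11

11


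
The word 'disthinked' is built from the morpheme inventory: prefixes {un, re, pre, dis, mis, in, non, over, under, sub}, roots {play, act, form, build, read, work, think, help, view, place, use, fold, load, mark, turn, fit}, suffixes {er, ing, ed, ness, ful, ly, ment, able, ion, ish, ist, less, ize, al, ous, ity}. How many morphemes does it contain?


Segmenting 'disthinked' against the inventory:
  'dis' -> prefix (morpheme 1)
  'think' -> root (morpheme 2)
  'ed' -> suffix (morpheme 3)
Total morphemes: 3

3


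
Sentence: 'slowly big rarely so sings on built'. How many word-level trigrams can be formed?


Word trigrams from [7] words:
  Trigram 1: (slowly big rarely)
  Trigram 2: (big rarely so)
  Trigram 3: (rarely so sings)
  Trigram 4: (so sings on)
  Trigram 5: (sings on built)
Total word trigrams: 7 - 2 = 5

5


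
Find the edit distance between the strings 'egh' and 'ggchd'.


Building DP table for s1='egh' (len 3) and s2='ggchd' (len 5):
       g  g  c  h  d
    0  1  2  3  4  5
  e 1  1  2  3  4  5
  g 2  1  1  2  3  4
  h 3  2  2  2  2  3
Edit distance = dp[3][5] = 3

3


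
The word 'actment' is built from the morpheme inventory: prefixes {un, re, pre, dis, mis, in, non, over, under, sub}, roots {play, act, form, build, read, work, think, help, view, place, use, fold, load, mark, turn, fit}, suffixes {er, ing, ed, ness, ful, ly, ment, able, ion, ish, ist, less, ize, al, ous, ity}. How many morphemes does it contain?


Segmenting 'actment' against the inventory:
  'act' -> root (morpheme 1)
  'ment' -> suffix (morpheme 2)
Total morphemes: 2

2


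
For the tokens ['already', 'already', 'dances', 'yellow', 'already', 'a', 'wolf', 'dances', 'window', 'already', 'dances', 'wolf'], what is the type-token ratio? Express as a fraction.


Tokens: 12
Unique types: ('a', 'already', 'dances', 'window', 'wolf', 'yellow') = 6
TTR = 6/12
Simplify: divide both by 6 -> 1/2
TTR = 1/2

1/2


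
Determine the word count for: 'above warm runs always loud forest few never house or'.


Counting words by splitting on spaces:
  Word 1: 'above'
  Word 2: 'warm'
  Word 3: 'runs'
  Word 4: 'always'
  Word 5: 'loud'
  Word 6: 'forest'
  Word 7: 'few'
  Word 8: 'never'
  Word 9: 'house'
  Word 10: 'or'
Total words: 10

10


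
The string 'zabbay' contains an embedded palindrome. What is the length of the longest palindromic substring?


Scanning 'zabbay' for palindromic substrings.
Substring at positions 1-4: 'abba'.
Check: reverse('abba') = 'abba' -> palindrome confirmed.
Neighbouring characters ('z' / 'y') break symmetry, so it cannot extend further.
No longer palindromic substring exists; longest length = 4

4


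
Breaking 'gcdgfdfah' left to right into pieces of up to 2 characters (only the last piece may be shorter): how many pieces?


'gcdgfdfah' has 9 characters.
Chunking with max size 2:
  Chunk 1: 'gc' (positions 0-1)
  Chunk 2: 'dg' (positions 2-3)
  Chunk 3: 'fd' (positions 4-5)
  Chunk 4: 'fa' (positions 6-7)
  Chunk 5: 'h' (positions 8-8)
Total chunks: ceil(9 / 2) = 5

5


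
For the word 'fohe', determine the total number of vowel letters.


Scanning each character of 'fohe':
  Position 1: 'f' -> consonant (running count: 0)
  Position 2: 'o' -> vowel (running count: 1)
  Position 3: 'h' -> consonant (running count: 1)
  Position 4: 'e' -> vowel (running count: 2)
Total vowels: 2

2


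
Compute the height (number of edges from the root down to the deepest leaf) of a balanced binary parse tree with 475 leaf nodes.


In a balanced binary tree with n leaves the deepest leaf is ceil(log2(n)) edges below the root.
log2(475) = 8.8918
ceil(8.8918) = 9
height (edges) = 9

9


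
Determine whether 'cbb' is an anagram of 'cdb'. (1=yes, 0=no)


Sort characters of 'cbb': 'bbc'
Sort characters of 'cdb': 'bcd'
Sorted forms differ -> they are NOT anagrams
Result: 0

0


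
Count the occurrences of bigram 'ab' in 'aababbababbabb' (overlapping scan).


Scanning 'aababbababbabb' for bigram 'ab':
  Position 0: 'aa' -> no
  Position 1: 'ab' -> MATCH
  Position 2: 'ba' -> no
  Position 3: 'ab' -> MATCH
  Position 4: 'bb' -> no
  Position 5: 'ba' -> no
  Position 6: 'ab' -> MATCH
  Position 7: 'ba' -> no
  Position 8: 'ab' -> MATCH
  Position 9: 'bb' -> no
  Position 10: 'ba' -> no
  Position 11: 'ab' -> MATCH
  Position 12: 'bb' -> no
Total matches: 5

5


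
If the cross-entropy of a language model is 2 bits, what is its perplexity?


Perplexity formula: PP = 2^H
H = 2
PP = 2^2
Steps: 2^1 = 2, 2^2 = 4
PP = 4

4


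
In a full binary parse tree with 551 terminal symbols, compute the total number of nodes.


Leaf nodes (terminals): 551
Internal nodes = n - 1 = 551 - 1 = 550
Total = leaves + internal = 551 + 550 = 1101

1101


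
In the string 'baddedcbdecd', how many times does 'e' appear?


Scanning 'baddedcbdecd' for 'e':
  Position 4: 'e' -> MATCH (count: 1)
  Position 9: 'e' -> MATCH (count: 2)
Total occurrences of 'e': 2

2


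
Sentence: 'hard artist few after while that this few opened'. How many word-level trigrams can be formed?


Word trigrams from [9] words:
  Trigram 1: (hard artist few)
  Trigram 2: (artist few after)
  Trigram 3: (few after while)
  Trigram 4: (after while that)
  Trigram 5: (while that this)
  Trigram 6: (that this few)
  Trigram 7: (this few opened)
Total word trigrams: 9 - 2 = 7

7


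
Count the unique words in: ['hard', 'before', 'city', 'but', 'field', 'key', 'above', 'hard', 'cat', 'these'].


Listing all tokens and tracking unique types:
  Token 1: 'hard' -> NEW (unique so far: 1)
  Token 2: 'before' -> NEW (unique so far: 2)
  Token 3: 'city' -> NEW (unique so far: 3)
  Token 4: 'but' -> NEW (unique so far: 4)
  Token 5: 'field' -> NEW (unique so far: 5)
  Token 6: 'key' -> NEW (unique so far: 6)
  Token 7: 'above' -> NEW (unique so far: 7)
  Token 8: 'hard' -> duplicate (unique so far: 7)
  Token 9: 'cat' -> NEW (unique so far: 8)
  Token 10: 'these' -> NEW (unique so far: 9)
Unique types: ('above', 'before', 'but', 'cat', 'city', 'field', 'hard', 'key', 'these')
Vocabulary size: 9

9


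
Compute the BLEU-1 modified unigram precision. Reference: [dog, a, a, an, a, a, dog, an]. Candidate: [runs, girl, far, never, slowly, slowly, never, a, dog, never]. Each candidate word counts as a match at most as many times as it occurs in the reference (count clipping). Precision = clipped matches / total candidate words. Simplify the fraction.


Reference word counts: {'a': 4, 'an': 2, 'dog': 2}
Checking each candidate word (with clipping):
  'runs' -> not in reference -> no match (matches: 0)
  'girl' -> not in reference -> no match (matches: 0)
  'far' -> not in reference -> no match (matches: 0)
  'never' -> not in reference -> no match (matches: 0)
  'slowly' -> not in reference -> no match (matches: 0)
  'slowly' -> not in reference -> no match (matches: 0)
  'never' -> not in reference -> no match (matches: 0)
  'a' -> in reference (ref count 4, used 1/4) -> match (matches: 1)
  'dog' -> in reference (ref count 2, used 1/2) -> match (matches: 2)
  'never' -> not in reference -> no match (matches: 2)
Clipped matches: 2, Candidate length: 10
Precision = 2/10 = 1/5

1/5


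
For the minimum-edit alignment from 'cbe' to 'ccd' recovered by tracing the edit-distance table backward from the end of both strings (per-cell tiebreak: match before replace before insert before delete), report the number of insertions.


Edit distance = 2. Backtracking from cell (3, 3) with preference match > replace > insert > delete,
then listing the resulting alignment 'cbe' -> 'ccd' left to right:
  Step 1: keep 'c'
  Step 2: replace b->c
  Step 3: replace e->d
Total insertions: 0

0


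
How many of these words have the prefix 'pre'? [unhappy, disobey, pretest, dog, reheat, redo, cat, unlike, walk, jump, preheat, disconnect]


Checking each word for prefix 'pre':
  'unhappy' -> no (count: 0)
  'disobey' -> no (count: 0)
  'pretest' -> YES, starts with 'pre' (count: 1)
  'dog' -> no (count: 1)
  'reheat' -> no (count: 1)
  'redo' -> no (count: 1)
  'cat' -> no (count: 1)
  'unlike' -> no (count: 1)
  'walk' -> no (count: 1)
  'jump' -> no (count: 1)
  'preheat' -> YES, starts with 'pre' (count: 2)
  'disconnect' -> no (count: 2)
Total with prefix 'pre': 2

2


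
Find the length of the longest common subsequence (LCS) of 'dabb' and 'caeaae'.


DP table for LCS of 'dabb' and 'caeaae':
       c  a  e  a  a  e
    0  0  0  0  0  0  0
  d 0  0  0  0  0  0  0
  a 0  0  1  1  1  1  1
  b 0  0  1  1  1  1  1
  b 0  0  1  1  1  1  1
LCS: 'a'
LCS length = 1

1


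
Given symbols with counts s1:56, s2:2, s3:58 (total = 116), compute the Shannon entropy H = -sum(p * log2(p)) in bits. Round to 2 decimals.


Computing entropy H = -sum(p_i * log2(p_i)):
  s1: p = 56/116 = 0.4828, -p*log2(p) = 0.5072
  s2: p = 2/116 = 0.0172, -p*log2(p) = 0.1010
  s3: p = 58/116 = 0.5000, -p*log2(p) = 0.5000
H = sum of terms = 1.1082
Rounded to 2 decimals: 1.11

1.11


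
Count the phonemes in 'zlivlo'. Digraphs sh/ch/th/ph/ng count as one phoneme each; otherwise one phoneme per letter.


Parsing 'zlivlo' greedily, digraphs first:
  'z' -> consonant phoneme (phonemes so far: 1)
  'l' -> consonant phoneme (phonemes so far: 2)
  'i' -> vowel phoneme (phonemes so far: 3)
  'v' -> consonant phoneme (phonemes so far: 4)
  'l' -> consonant phoneme (phonemes so far: 5)
  'o' -> vowel phoneme (phonemes so far: 6)
Total phonemes: 6

6


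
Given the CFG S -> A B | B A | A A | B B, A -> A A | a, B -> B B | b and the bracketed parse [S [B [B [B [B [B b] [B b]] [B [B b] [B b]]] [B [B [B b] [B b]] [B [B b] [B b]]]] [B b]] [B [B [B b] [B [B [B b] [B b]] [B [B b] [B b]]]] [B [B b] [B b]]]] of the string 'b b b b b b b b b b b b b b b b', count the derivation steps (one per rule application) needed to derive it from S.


Every bracketed nonterminal node [X ...] in the tree is produced by exactly one rule application.
Reading the tree off as a leftmost derivation:
  Step 1: S  =>  B B   (applied S -> B B)
  Step 2: B B  =>  B B B   (applied B -> B B)
  Step 3: B B B  =>  B B B B   (applied B -> B B)
  Step 4: B B B B  =>  B B B B B   (applied B -> B B)
  Step 5: B B B B B  =>  B B B B B B   (applied B -> B B)
  Step 6: B B B B B B  =>  b B B B B B   (applied B -> b)
  Step 7: b B B B B B  =>  b b B B B B   (applied B -> b)
  Step 8: b b B B B B  =>  b b B B B B B   (applied B -> B B)
  Step 9: b b B B B B B  =>  b b b B B B B   (applied B -> b)
  Step 10: b b b B B B B  =>  b b b b B B B   (applied B -> b)
  Step 11: b b b b B B B  =>  b b b b B B B B   (applied B -> B B)
  Step 12: b b b b B B B B  =>  b b b b B B B B B   (applied B -> B B)
  Step 13: b b b b B B B B B  =>  b b b b b B B B B   (applied B -> b)
  Step 14: b b b b b B B B B  =>  b b b b b b B B B   (applied B -> b)
  Step 15: b b b b b b B B B  =>  b b b b b b B B B B   (applied B -> B B)
  Step 16: b b b b b b B B B B  =>  b b b b b b b B B B   (applied B -> b)
  Step 17: b b b b b b b B B B  =>  b b b b b b b b B B   (applied B -> b)
  Step 18: b b b b b b b b B B  =>  b b b b b b b b b B   (applied B -> b)
  Step 19: b b b b b b b b b B  =>  b b b b b b b b b B B   (applied B -> B B)
  Step 20: b b b b b b b b b B B  =>  b b b b b b b b b B B B   (applied B -> B B)
  Step 21: b b b b b b b b b B B B  =>  b b b b b b b b b b B B   (applied B -> b)
  Step 22: b b b b b b b b b b B B  =>  b b b b b b b b b b B B B   (applied B -> B B)
  Step 23: b b b b b b b b b b B B B  =>  b b b b b b b b b b B B B B   (applied B -> B B)
  Step 24: b b b b b b b b b b B B B B  =>  b b b b b b b b b b b B B B   (applied B -> b)
  Step 25: b b b b b b b b b b b B B B  =>  b b b b b b b b b b b b B B   (applied B -> b)
  Step 26: b b b b b b b b b b b b B B  =>  b b b b b b b b b b b b B B B   (applied B -> B B)
  Step 27: b b b b b b b b b b b b B B B  =>  b b b b b b b b b b b b b B B   (applied B -> b)
  Step 28: b b b b b b b b b b b b b B B  =>  b b b b b b b b b b b b b b B   (applied B -> b)
  Step 29: b b b b b b b b b b b b b b B  =>  b b b b b b b b b b b b b b B B   (applied B -> B B)
  Step 30: b b b b b b b b b b b b b b B B  =>  b b b b b b b b b b b b b b b B   (applied B -> b)
  Step 31: b b b b b b b b b b b b b b b B  =>  b b b b b b b b b b b b b b b b   (applied B -> b)
Final yield: b b b b b b b b b b b b b b b b
Total rewrite steps: 31

31


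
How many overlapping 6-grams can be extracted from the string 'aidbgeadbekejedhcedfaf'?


String 'aidbgeadbekejedhcedfaf' has length L = 22.
Number of overlapping n-grams = L - n + 1
Substituting: 22 - 6 + 1 = 17

17


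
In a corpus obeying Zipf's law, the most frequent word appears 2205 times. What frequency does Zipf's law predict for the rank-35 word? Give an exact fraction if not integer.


Zipf's law: freq(rank) = f1 / rank
f1 = 2205, rank = 35
freq = 2205 / 35
= 63

63


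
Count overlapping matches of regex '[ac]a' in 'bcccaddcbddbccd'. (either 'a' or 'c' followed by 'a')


Pattern: [ac]a means either 'a' or 'c' followed by 'a'.
Scanning 'bcccaddcbddbccd' position-by-position:
  Pos 0: window 'bc' -> no
  Pos 1: window 'cc' -> no
  Pos 2: window 'cc' -> no
  Pos 3: window 'ca' -> MATCH
  Pos 4: window 'ad' -> no
  Pos 5: window 'dd' -> no
  Pos 6: window 'dc' -> no
  Pos 7: window 'cb' -> no
  Pos 8: window 'bd' -> no
  Pos 9: window 'dd' -> no
  Pos 10: window 'db' -> no
  Pos 11: window 'bc' -> no
  Pos 12: window 'cc' -> no
  Pos 13: window 'cd' -> no
  Pos 14: window 'd' -> no
Total matches: 1

1
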